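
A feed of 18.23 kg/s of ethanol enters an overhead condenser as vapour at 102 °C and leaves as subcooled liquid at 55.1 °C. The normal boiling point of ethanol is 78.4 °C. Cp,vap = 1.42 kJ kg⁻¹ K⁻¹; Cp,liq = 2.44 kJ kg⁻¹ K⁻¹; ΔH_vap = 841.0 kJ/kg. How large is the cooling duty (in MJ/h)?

Q_c = 61100 MJ/h

vapour 102→78.4 °C: -33.512 kJ/kg
condensation at 78.4 °C: -841 kJ/kg
liquid 78.4→55.1 °C: -56.852 kJ/kg
Δh = -33.512 + -841 + -56.852 = -931.36 kJ/kg
Q = ṁ·Δh = 18.23 kg/s × -931.36 kJ/kg = -16979 kJ/s
|Q| = 16979 kW = 61124 MJ/h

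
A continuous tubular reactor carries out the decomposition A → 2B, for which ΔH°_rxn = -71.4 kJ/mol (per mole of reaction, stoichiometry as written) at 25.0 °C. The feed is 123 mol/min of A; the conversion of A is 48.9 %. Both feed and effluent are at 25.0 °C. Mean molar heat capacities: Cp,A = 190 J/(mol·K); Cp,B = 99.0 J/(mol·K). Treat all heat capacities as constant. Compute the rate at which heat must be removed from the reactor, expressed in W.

Extent of reaction ξ = 0.489 × 123 = 60.147 mol/min
Reaction term: ξ·ΔH°_rxn = 60.147 × -71.4 = -4294.5 kJ/min
Q = ΔH = -4294.5 kJ/min = -71.575 kW
Heat removed = 71575 W

Q_out = 71600 W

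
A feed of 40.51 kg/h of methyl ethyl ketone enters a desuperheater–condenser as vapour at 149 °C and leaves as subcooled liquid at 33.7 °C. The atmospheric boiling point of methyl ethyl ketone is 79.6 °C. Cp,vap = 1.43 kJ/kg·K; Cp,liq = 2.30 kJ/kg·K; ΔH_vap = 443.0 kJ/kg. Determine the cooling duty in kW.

Q_c = 7.29 kW

vapour 149→79.6 °C: -99.242 kJ/kg
condensation at 79.6 °C: -443 kJ/kg
liquid 79.6→33.7 °C: -105.57 kJ/kg
Δh = -99.242 + -443 + -105.57 = -647.81 kJ/kg
Q = ṁ·Δh = 40.51 kg/h × -647.81 kJ/kg = -26243 kJ/h
|Q| = 7.2897 kW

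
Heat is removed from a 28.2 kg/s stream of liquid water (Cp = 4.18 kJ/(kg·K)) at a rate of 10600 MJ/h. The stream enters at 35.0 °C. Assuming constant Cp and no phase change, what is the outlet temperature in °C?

T_out = 10.0 °C

Q = 10600 MJ/h = 2944.4 kJ/s
ΔT = Q/(ṁ·Cp) = 2944.4/(28.2×4.18) = 24.979 K
T_out = 35.0 − 24.979 = 10.021 °C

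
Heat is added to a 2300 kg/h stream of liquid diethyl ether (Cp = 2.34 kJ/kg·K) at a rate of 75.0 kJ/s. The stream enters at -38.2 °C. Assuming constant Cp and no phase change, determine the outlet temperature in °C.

T_out = 12.0 °C

Q = 75.0 kJ/s = 270000 kJ/h
ΔT = Q/(ṁ·Cp) = 270000/(2300×2.34) = 50.167 K
T_out = -38.2 + 50.167 = 11.967 °C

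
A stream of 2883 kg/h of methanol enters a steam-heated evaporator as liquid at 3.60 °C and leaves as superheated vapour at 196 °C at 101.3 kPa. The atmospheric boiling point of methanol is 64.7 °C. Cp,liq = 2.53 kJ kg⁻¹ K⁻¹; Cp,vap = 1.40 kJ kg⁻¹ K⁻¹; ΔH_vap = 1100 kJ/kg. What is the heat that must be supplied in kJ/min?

Q = 69100 kJ/min

liquid 3.60→64.7 °C: 154.58 kJ/kg
vaporisation at 64.7 °C: 1100 kJ/kg
vapour 64.7→196 °C: 183.82 kJ/kg
Δh = 154.58 + 1100 + 183.82 = 1438.4 kJ/kg
Q = ṁ·Δh = 2883 kg/h × 1438.4 kJ/kg = 4.1469e+06 kJ/h
|Q| = 1151.9 kW = 69115 kJ/min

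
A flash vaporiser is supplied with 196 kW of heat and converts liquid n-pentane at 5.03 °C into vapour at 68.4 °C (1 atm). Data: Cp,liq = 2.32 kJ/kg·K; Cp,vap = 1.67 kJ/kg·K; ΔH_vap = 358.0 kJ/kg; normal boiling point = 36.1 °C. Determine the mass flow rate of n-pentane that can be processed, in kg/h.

Δh = 2.32×(36.1−5.03) + 358.0 + 1.67×(68.4−36.1) = 484.02 kJ/kg
Q = 196 kW = 196 kJ/s = 705600 kJ/h
ṁ = Q/Δh = 705600 / 484.02 = 1457.8 kg/h

ṁ = 1460 kg/h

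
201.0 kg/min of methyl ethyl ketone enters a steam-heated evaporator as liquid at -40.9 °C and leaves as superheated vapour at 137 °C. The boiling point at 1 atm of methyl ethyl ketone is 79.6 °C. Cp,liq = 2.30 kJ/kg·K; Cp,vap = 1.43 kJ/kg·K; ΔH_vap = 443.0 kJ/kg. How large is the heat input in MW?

Q = 2.69 MW

liquid -40.9→79.6 °C: 277.15 kJ/kg
vaporisation at 79.6 °C: 443 kJ/kg
vapour 79.6→137 °C: 82.082 kJ/kg
Δh = 277.15 + 443 + 82.082 = 802.23 kJ/kg
Q = ṁ·Δh = 201.0 kg/min × 802.23 kJ/kg = 161250 kJ/min
|Q| = 2687.5 kW = 2.6875 MW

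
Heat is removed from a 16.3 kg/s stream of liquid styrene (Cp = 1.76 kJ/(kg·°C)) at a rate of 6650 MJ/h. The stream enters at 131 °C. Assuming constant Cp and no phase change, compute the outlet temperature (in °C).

T_out = 66.6 °C

Q = 6650 MJ/h = 1847.2 kJ/s
ΔT = Q/(ṁ·Cp) = 1847.2/(16.3×1.76) = 64.39 K
T_out = 131 − 64.39 = 66.61 °C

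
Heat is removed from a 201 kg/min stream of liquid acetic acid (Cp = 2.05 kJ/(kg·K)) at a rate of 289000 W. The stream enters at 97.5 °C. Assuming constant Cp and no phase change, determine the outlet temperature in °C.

T_out = 55.4 °C

Q = 289000 W = 17340 kJ/min
ΔT = Q/(ṁ·Cp) = 17340/(201×2.05) = 42.082 K
T_out = 97.5 − 42.082 = 55.418 °C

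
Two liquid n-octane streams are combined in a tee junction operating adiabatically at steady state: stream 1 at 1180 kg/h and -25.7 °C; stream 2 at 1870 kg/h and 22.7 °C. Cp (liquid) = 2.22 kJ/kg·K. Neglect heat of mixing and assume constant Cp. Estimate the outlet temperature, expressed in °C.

T_out = 3.97 °C

Adiabatic, steady state ⇒ Σ ṁᵢCp,ᵢ(T_out − Tᵢ) = 0
Σ ṁᵢCp,ᵢTᵢ = 1180×2.22×-25.7 + 1870×2.22×22.7 = 26913
Σ ṁᵢCp,ᵢ = 1180×2.22 + 1870×2.22 = 6771
T_out = 26913 / 6771 = 3.9748 °C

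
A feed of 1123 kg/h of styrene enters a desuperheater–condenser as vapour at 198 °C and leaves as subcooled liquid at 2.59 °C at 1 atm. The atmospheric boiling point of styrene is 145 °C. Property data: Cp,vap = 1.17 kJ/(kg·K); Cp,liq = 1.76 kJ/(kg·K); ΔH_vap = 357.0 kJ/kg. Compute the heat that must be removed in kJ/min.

Q_c = 12500 kJ/min

vapour 198→145 °C: -62.01 kJ/kg
condensation at 145 °C: -357 kJ/kg
liquid 145→2.59 °C: -250.64 kJ/kg
Δh = -62.01 + -357 + -250.64 = -669.65 kJ/kg
Q = ṁ·Δh = 1123 kg/h × -669.65 kJ/kg = -752020 kJ/h
|Q| = 208.89 kW = 12534 kJ/min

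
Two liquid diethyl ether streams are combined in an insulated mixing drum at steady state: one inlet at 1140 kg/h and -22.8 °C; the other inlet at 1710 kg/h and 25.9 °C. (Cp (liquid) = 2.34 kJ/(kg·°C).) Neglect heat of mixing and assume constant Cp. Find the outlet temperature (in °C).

No heat crosses the boundary, so H_out = H_in.
T_out = Σ ṁᵢCp,ᵢTᵢ / Σ ṁᵢCp,ᵢ
      = 42815 / 6669 = 6.42 °C

T_out = 6.42 °C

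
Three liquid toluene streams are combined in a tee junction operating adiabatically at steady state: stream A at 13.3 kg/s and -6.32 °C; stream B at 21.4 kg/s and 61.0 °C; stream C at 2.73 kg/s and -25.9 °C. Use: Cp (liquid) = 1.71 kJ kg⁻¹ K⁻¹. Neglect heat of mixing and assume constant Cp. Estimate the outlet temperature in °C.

Adiabatic, steady state ⇒ Σ ṁᵢCp,ᵢ(T_out − Tᵢ) = 0
Σ ṁᵢCp,ᵢTᵢ = 13.3×1.71×-6.32 + 21.4×1.71×61.0 + 2.73×1.71×-25.9 = 1967.6
Σ ṁᵢCp,ᵢ = 13.3×1.71 + 21.4×1.71 + 2.73×1.71 = 64.005
T_out = 1967.6 / 64.005 = 30.741 °C

T_out = 30.7 °C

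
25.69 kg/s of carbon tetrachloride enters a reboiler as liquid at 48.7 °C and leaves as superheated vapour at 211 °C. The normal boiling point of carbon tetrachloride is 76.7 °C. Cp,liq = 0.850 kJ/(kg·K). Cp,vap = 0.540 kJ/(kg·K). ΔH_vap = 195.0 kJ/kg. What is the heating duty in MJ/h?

liquid 48.7→76.7 °C: 23.8 kJ/kg
vaporisation at 76.7 °C: 195 kJ/kg
vapour 76.7→211 °C: 72.522 kJ/kg
Δh = 23.8 + 195 + 72.522 = 291.32 kJ/kg
Q = ṁ·Δh = 25.69 kg/s × 291.32 kJ/kg = 7484.1 kJ/s
|Q| = 7484.1 kW = 26943 MJ/h

Q = 26900 MJ/h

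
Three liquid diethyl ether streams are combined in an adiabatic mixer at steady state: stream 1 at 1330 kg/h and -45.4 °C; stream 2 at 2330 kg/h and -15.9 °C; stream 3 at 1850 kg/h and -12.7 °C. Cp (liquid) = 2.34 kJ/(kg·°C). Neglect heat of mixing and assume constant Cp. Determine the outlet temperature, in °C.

T_out = -21.9 °C

No heat crosses the boundary, so H_out = H_in.
Σ ṁᵢCp,ᵢTᵢ = 1330×2.34×-45.4 + 2330×2.34×-15.9 + 1850×2.34×-12.7 = -282960
Σ ṁᵢCp,ᵢ = 1330×2.34 + 2330×2.34 + 1850×2.34 = 12893
T_out = -282960 / 12893 = -21.946 °C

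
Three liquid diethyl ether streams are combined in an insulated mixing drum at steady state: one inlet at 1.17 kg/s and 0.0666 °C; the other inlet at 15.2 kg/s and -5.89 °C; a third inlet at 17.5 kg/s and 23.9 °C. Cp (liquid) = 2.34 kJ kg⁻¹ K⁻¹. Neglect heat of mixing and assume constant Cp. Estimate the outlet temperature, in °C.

No heat crosses the boundary, so H_out = H_in.
Σ ṁᵢCp,ᵢTᵢ = 1.17×2.34×0.0666 + 15.2×2.34×-5.89 + 17.5×2.34×23.9 = 769.39
Σ ṁᵢCp,ᵢ = 1.17×2.34 + 15.2×2.34 + 17.5×2.34 = 79.256
T_out = 769.39 / 79.256 = 9.7077 °C

T_out = 9.71 °C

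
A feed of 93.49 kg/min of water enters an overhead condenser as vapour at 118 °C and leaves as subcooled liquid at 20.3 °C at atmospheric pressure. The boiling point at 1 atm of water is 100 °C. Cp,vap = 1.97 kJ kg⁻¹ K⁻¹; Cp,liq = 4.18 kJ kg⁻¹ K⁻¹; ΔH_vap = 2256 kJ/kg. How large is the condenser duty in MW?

vapour 118→100 °C: -35.46 kJ/kg
condensation at 100 °C: -2256 kJ/kg
liquid 100→20.3 °C: -333.15 kJ/kg
Δh = -35.46 + -2256 + -333.15 = -2624.6 kJ/kg
Q = ṁ·Δh = 93.49 kg/min × -2624.6 kJ/kg = -245370 kJ/min
|Q| = 4089.6 kW = 4.0896 MW

Q_c = 4.09 MW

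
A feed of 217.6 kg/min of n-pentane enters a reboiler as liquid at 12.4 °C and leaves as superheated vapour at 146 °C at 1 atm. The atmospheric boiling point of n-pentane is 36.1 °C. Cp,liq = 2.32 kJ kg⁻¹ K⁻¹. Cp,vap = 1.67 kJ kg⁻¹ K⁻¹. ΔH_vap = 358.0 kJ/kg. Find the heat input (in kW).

liquid 12.4→36.1 °C: 54.984 kJ/kg
vaporisation at 36.1 °C: 358 kJ/kg
vapour 36.1→146 °C: 183.53 kJ/kg
Δh = 54.984 + 358 + 183.53 = 596.52 kJ/kg
Q = ṁ·Δh = 217.6 kg/min × 596.52 kJ/kg = 129800 kJ/min
|Q| = 2163.4 kW

Q = 2160 kW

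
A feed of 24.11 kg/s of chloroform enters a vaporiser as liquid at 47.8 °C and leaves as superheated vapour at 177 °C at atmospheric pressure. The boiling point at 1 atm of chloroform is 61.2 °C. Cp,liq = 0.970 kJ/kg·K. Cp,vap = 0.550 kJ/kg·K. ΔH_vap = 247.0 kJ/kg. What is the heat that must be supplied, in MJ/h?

Q = 28100 MJ/h

liquid 47.8→61.2 °C: 12.998 kJ/kg
vaporisation at 61.2 °C: 247 kJ/kg
vapour 61.2→177 °C: 63.69 kJ/kg
Δh = 12.998 + 247 + 63.69 = 323.69 kJ/kg
Q = ṁ·Δh = 24.11 kg/s × 323.69 kJ/kg = 7804.1 kJ/s
|Q| = 7804.1 kW = 28095 MJ/h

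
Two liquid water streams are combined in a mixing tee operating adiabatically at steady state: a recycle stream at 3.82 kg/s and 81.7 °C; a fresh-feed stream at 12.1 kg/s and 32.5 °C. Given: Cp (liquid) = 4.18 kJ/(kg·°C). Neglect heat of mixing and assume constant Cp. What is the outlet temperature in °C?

Adiabatic, steady state ⇒ Σ ṁᵢCp,ᵢ(T_out − Tᵢ) = 0
Σ ṁᵢCp,ᵢTᵢ = 3.82×4.18×81.7 + 12.1×4.18×32.5 = 2948.3
Σ ṁᵢCp,ᵢ = 3.82×4.18 + 12.1×4.18 = 66.546
T_out = 2948.3 / 66.546 = 44.306 °C

T_out = 44.3 °C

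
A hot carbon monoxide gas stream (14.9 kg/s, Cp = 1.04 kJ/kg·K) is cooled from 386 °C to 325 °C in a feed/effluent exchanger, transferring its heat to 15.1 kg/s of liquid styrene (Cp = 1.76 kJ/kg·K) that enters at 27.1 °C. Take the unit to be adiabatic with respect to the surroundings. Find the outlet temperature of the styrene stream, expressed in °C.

Heat released by hot stream: Q = 14.9 × 1.04 × (386 − 325) = 945.26 kJ/s
Energy balance on cold side (adiabatic exchanger): Q = ṁ_c·Cp_c·(T_c,out − T_c,in)
T_c,out = 27.1 + 945.26/(15.1 × 1.76) = 62.668 °C

T_c,out = 62.7 °C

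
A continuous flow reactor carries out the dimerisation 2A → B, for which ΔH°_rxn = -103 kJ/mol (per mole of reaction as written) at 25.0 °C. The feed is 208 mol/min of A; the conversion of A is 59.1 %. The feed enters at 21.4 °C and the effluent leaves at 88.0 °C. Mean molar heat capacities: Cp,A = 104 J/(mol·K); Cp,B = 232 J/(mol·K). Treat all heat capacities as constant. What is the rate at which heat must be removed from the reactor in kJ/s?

Extent of reaction ξ = 0.591 × 208 / 2 = 61.464 mol/min
Reaction term: ξ·ΔH°_rxn = 61.464 × -103 = -6330.8 kJ/min
Sensible, feed 21.4→25 °C: 77.875 kJ/min
Outlet flows (mol/min): A 85.072, B 61.464
Sensible, products 25→88.0 °C: 1455.7 kJ/min
Q = ΔH = -4797.2 kJ/min = -79.953 kW
Heat removed = 79.953 kJ/s

Q_out = 80.0 kJ/s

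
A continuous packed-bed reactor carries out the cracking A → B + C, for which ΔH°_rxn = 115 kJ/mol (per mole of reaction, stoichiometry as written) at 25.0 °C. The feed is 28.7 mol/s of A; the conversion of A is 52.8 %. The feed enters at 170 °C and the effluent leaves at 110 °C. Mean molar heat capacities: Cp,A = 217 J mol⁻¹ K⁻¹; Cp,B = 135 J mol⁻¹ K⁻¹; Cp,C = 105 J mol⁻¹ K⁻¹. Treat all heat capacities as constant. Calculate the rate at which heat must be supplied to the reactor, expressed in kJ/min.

Extent of reaction ξ = 0.528 × 28.7 = 15.154 mol/s
Reaction term: ξ·ΔH°_rxn = 15.154 × 115 = 1742.7 kJ/s
Sensible, feed 170→25 °C: -903.05 kJ/s
Outlet flows (mol/s): A 13.546, B 15.154, C 15.154
Sensible, products 25→110 °C: 559 kJ/s
Q = ΔH = 1398.6 kJ/s = 1398.6 kW
Heat supplied = 83917 kJ/min

Q_in = 83900 kJ/min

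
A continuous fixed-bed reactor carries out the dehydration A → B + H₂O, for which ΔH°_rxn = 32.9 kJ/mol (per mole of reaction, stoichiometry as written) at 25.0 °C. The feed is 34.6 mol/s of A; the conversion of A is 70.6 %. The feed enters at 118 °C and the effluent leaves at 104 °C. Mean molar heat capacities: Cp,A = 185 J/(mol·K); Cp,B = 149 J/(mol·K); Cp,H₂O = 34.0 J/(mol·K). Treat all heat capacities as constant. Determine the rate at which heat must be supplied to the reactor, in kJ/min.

Extent of reaction ξ = 0.706 × 34.6 = 24.428 mol/s
Reaction term: ξ·ΔH°_rxn = 24.428 × 32.9 = 803.67 kJ/s
Sensible, feed 118→25 °C: -595.29 kJ/s
Outlet flows (mol/s): A 10.172, B 24.428, H₂O 24.428
Sensible, products 25→104 °C: 501.82 kJ/s
Q = ΔH = 710.19 kJ/s = 710.19 kW
Heat supplied = 42612 kJ/min

Q_in = 42600 kJ/min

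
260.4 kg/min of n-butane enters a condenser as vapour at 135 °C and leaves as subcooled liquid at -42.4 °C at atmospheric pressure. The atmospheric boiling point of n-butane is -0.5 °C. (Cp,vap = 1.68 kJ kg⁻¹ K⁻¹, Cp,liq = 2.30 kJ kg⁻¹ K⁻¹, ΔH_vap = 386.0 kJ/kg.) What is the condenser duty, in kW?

Q_c = 3080 kW

vapour 135→-0.5 °C: -227.64 kJ/kg
condensation at -0.5 °C: -386 kJ/kg
liquid -0.5→-42.4 °C: -96.37 kJ/kg
Δh = -227.64 + -386 + -96.37 = -710.01 kJ/kg
Q = ṁ·Δh = 260.4 kg/min × -710.01 kJ/kg = -184890 kJ/min
|Q| = 3081.4 kW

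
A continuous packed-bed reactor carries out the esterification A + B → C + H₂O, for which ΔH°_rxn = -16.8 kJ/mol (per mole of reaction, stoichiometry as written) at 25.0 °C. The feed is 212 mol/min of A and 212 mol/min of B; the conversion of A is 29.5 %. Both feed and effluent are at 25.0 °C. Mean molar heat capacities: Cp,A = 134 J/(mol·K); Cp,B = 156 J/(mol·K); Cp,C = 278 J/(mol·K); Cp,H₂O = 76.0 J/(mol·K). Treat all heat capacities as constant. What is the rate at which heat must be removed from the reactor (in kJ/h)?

Extent of reaction ξ = 0.295 × 212 = 62.54 mol/min
Reaction term: ξ·ΔH°_rxn = 62.54 × -16.8 = -1050.7 kJ/min
Q = ΔH = -1050.7 kJ/min = -17.511 kW
Heat removed = 63040 kJ/h

Q_out = 63000 kJ/h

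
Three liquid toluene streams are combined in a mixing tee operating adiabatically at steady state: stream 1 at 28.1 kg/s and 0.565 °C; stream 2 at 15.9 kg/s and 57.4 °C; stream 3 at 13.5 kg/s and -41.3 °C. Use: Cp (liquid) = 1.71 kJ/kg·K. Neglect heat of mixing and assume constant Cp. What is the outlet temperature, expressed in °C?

Energy balance with Q = 0: Σ ṁᵢCp,ᵢ(T_out − Tᵢ) = 0
Σ ṁᵢCp,ᵢTᵢ = 28.1×1.71×0.565 + 15.9×1.71×57.4 + 13.5×1.71×-41.3 = 634.39
Σ ṁᵢCp,ᵢ = 28.1×1.71 + 15.9×1.71 + 13.5×1.71 = 98.325
T_out = 634.39 / 98.325 = 6.4519 °C

T_out = 6.45 °C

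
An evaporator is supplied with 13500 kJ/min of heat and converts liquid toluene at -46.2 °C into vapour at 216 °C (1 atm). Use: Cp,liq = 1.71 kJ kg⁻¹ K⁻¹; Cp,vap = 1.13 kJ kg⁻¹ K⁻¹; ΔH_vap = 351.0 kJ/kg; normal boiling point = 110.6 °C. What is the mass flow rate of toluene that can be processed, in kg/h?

ṁ = 1100 kg/h

Δh = 1.71×(110.6−-46.2) + 351.0 + 1.13×(216−110.6) = 738.23 kJ/kg
Q = 13500 kJ/min = 225 kJ/s = 810000 kJ/h
ṁ = Q/Δh = 810000 / 738.23 = 1097.2 kg/h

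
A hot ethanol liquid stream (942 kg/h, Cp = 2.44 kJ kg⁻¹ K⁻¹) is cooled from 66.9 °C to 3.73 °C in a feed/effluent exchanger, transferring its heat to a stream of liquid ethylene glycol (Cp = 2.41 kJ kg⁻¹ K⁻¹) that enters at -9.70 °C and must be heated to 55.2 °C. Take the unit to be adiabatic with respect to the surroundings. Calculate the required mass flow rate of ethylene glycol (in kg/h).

ṁ_c = 928 kg/h

Heat released by hot stream: Q = 942 × 2.44 × (66.9 − 3.73) = 145190 kJ/h
Energy balance on cold side (adiabatic exchanger): Q = ṁ_c·Cp_c·(T_c,out − T_c,in)
ṁ_c = 145190 / [2.41 × (55.2 − -9.70)] = 928.3 kg/h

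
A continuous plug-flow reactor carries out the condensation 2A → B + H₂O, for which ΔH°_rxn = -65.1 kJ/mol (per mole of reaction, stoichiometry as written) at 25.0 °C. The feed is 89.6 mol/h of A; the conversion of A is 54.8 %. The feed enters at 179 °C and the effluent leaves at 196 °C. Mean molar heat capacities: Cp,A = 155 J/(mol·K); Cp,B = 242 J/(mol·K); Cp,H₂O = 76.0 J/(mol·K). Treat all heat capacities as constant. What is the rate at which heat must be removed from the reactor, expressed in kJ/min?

Q_out = 22.1 kJ/min

Extent of reaction ξ = 0.548 × 89.6 / 2 = 24.55 mol/h
Reaction term: ξ·ΔH°_rxn = 24.55 × -65.1 = -1598.2 kJ/h
Sensible, feed 179→25 °C: -2138.8 kJ/h
Outlet flows (mol/h): A 40.499, B 24.55, H₂O 24.55
Sensible, products 25→196 °C: 2408.4 kJ/h
Q = ΔH = -1328.6 kJ/h = -0.36904 kW
Heat removed = 22.143 kJ/min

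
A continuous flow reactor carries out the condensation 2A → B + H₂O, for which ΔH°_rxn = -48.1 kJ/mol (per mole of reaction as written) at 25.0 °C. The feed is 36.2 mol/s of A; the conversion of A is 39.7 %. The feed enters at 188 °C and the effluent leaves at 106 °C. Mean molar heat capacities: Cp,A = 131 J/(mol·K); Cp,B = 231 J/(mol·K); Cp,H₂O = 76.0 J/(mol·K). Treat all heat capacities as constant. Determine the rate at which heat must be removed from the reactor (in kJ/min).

Q_out = 42500 kJ/min

Extent of reaction ξ = 0.397 × 36.2 / 2 = 7.1857 mol/s
Reaction term: ξ·ΔH°_rxn = 7.1857 × -48.1 = -345.63 kJ/s
Sensible, feed 188→25 °C: -772.98 kJ/s
Outlet flows (mol/s): A 21.829, B 7.1857, H₂O 7.1857
Sensible, products 25→106 °C: 410.31 kJ/s
Q = ΔH = -708.3 kJ/s = -708.3 kW
Heat removed = 42498 kJ/min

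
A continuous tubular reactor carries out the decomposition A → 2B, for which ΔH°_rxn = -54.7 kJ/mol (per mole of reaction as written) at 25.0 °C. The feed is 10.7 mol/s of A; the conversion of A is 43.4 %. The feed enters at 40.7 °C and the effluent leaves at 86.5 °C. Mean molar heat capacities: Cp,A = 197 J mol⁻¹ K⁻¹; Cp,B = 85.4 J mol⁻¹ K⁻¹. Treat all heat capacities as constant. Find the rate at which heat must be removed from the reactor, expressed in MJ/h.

Q_out = 594 MJ/h

Extent of reaction ξ = 0.434 × 10.7 = 4.6438 mol/s
Reaction term: ξ·ΔH°_rxn = 4.6438 × -54.7 = -254.02 kJ/s
Sensible, feed 40.7→25 °C: -33.094 kJ/s
Outlet flows (mol/s): A 6.0562, B 9.2876
Sensible, products 25→86.5 °C: 122.15 kJ/s
Q = ΔH = -164.96 kJ/s = -164.96 kW
Heat removed = 593.84 MJ/h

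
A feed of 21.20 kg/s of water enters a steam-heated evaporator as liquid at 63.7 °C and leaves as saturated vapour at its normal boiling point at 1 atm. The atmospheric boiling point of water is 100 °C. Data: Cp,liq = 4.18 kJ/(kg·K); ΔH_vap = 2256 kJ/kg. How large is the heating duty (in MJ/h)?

liquid 63.7→100 °C: 151.73 kJ/kg
vaporisation at 100 °C: 2256 kJ/kg
Δh = 151.73 + 2256 = 2407.7 kJ/kg
Q = ṁ·Δh = 21.20 kg/s × 2407.7 kJ/kg = 51044 kJ/s
|Q| = 51044 kW = 183760 MJ/h

Q = 184000 MJ/h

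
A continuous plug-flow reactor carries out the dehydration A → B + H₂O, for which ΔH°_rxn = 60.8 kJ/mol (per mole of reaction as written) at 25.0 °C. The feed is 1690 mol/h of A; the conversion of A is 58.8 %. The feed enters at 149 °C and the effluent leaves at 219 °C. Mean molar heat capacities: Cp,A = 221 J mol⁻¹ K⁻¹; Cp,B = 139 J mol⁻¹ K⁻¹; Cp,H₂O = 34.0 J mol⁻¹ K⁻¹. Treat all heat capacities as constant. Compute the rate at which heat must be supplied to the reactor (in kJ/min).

Extent of reaction ξ = 0.588 × 1690 = 993.72 mol/h
Reaction term: ξ·ΔH°_rxn = 993.72 × 60.8 = 60418 kJ/h
Sensible, feed 149→25 °C: -46313 kJ/h
Outlet flows (mol/h): A 696.28, B 993.72, H₂O 993.72
Sensible, products 25→219 °C: 63204 kJ/h
Q = ΔH = 77309 kJ/h = 21.475 kW
Heat supplied = 1288.5 kJ/min

Q_in = 1290 kJ/min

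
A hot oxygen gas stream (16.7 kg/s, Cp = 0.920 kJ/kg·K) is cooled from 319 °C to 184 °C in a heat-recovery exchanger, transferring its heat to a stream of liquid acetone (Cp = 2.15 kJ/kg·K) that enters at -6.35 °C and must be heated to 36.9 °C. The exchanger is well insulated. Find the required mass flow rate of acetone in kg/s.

Heat released by hot stream: Q = 16.7 × 0.920 × (319 − 184) = 2074.1 kJ/s
Energy balance on cold side (adiabatic exchanger): Q = ṁ_c·Cp_c·(T_c,out − T_c,in)
ṁ_c = 2074.1 / [2.15 × (36.9 − -6.35)] = 22.306 kg/s

ṁ_c = 22.3 kg/s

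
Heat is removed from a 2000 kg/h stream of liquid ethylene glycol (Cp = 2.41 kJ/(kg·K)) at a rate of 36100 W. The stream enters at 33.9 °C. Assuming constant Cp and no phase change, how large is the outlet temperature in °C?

T_out = 6.94 °C

Q = 36100 W = 129960 kJ/h
ΔT = Q/(ṁ·Cp) = 129960/(2000×2.41) = 26.963 K
T_out = 33.9 − 26.963 = 6.9373 °C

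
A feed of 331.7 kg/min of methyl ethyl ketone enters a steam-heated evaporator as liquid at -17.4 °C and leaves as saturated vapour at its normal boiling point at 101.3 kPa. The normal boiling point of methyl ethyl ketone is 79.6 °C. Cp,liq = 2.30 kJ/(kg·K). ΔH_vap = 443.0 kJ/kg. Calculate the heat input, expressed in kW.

liquid -17.4→79.6 °C: 223.1 kJ/kg
vaporisation at 79.6 °C: 443 kJ/kg
Δh = 223.1 + 443 = 666.1 kJ/kg
Q = ṁ·Δh = 331.7 kg/min × 666.1 kJ/kg = 220950 kJ/min
|Q| = 3682.4 kW

Q = 3680 kW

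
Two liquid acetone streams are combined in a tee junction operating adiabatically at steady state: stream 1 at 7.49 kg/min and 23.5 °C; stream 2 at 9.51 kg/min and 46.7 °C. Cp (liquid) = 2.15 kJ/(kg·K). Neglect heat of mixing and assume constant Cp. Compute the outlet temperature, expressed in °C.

No heat crosses the boundary, so H_out = H_in.
T_out = Σ ṁᵢCp,ᵢTᵢ / Σ ṁᵢCp,ᵢ
      = 1333.3 / 36.55 = 36.478 °C

T_out = 36.5 °C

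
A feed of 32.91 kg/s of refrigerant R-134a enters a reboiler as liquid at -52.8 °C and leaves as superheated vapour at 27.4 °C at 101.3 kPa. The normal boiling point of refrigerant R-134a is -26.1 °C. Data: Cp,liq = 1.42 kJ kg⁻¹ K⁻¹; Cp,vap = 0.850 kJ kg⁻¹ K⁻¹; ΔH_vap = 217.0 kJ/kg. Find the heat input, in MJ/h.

Q = 35600 MJ/h

liquid -52.8→-26.1 °C: 37.914 kJ/kg
vaporisation at -26.1 °C: 217 kJ/kg
vapour -26.1→27.4 °C: 45.475 kJ/kg
Δh = 37.914 + 217 + 45.475 = 300.39 kJ/kg
Q = ṁ·Δh = 32.91 kg/s × 300.39 kJ/kg = 9885.8 kJ/s
|Q| = 9885.8 kW = 35589 MJ/h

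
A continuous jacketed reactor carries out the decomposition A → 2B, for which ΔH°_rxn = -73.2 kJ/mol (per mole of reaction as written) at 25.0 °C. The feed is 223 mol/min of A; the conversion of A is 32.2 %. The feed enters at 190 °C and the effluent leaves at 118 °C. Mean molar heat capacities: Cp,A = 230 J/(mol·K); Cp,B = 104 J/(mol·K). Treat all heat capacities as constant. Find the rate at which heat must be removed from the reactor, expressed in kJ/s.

Extent of reaction ξ = 0.322 × 223 = 71.806 mol/min
Reaction term: ξ·ΔH°_rxn = 71.806 × -73.2 = -5256.2 kJ/min
Sensible, feed 190→25 °C: -8462.9 kJ/min
Outlet flows (mol/min): A 151.19, B 143.61
Sensible, products 25→118 °C: 4623.1 kJ/min
Q = ΔH = -9096 kJ/min = -151.6 kW
Heat removed = 151.6 kJ/s

Q_out = 152 kJ/s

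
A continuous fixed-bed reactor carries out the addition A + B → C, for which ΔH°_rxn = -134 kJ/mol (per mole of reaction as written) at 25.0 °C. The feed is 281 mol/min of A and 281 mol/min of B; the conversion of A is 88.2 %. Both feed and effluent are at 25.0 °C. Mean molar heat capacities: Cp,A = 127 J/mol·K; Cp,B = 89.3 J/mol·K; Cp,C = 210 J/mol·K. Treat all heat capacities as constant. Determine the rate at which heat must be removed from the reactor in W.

Extent of reaction ξ = 0.882 × 281 = 247.84 mol/min
Reaction term: ξ·ΔH°_rxn = 247.84 × -134 = -33211 kJ/min
Q = ΔH = -33211 kJ/min = -553.51 kW
Heat removed = 553510 W

Q_out = 554000 W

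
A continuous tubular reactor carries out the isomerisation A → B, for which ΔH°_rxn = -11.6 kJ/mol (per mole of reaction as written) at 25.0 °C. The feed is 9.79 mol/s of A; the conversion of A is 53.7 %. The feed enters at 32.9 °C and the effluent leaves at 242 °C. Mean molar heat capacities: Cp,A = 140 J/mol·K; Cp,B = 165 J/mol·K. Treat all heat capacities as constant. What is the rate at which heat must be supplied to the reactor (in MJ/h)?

Extent of reaction ξ = 0.537 × 9.79 = 5.2572 mol/s
Reaction term: ξ·ΔH°_rxn = 5.2572 × -11.6 = -60.984 kJ/s
Sensible, feed 32.9→25 °C: -10.828 kJ/s
Outlet flows (mol/s): A 4.5328, B 5.2572
Sensible, products 25→242 °C: 325.94 kJ/s
Q = ΔH = 254.13 kJ/s = 254.13 kW
Heat supplied = 914.86 MJ/h

Q_in = 915 MJ/h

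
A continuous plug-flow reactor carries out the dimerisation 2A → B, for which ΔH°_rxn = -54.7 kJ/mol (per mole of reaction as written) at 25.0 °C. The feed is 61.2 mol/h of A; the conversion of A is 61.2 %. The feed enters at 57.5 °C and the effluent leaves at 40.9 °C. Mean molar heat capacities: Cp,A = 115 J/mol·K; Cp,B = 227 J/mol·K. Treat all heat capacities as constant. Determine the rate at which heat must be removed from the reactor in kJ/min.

Q_out = 19.0 kJ/min

Extent of reaction ξ = 0.612 × 61.2 / 2 = 18.727 mol/h
Reaction term: ξ·ΔH°_rxn = 18.727 × -54.7 = -1024.4 kJ/h
Sensible, feed 57.5→25 °C: -228.74 kJ/h
Outlet flows (mol/h): A 23.746, B 18.727
Sensible, products 25→40.9 °C: 111.01 kJ/h
Q = ΔH = -1142.1 kJ/h = -0.31725 kW
Heat removed = 19.035 kJ/min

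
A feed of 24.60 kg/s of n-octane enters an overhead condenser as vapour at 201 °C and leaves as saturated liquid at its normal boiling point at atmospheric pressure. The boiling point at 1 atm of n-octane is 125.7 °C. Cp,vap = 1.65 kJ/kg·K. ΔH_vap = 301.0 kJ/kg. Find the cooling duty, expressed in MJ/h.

Q_c = 37700 MJ/h

vapour 201→125.7 °C: -124.24 kJ/kg
condensation at 125.7 °C: -301 kJ/kg
Δh = -124.24 + -301 = -425.25 kJ/kg
Q = ṁ·Δh = 24.60 kg/s × -425.25 kJ/kg = -10461 kJ/s
|Q| = 10461 kW = 37660 MJ/h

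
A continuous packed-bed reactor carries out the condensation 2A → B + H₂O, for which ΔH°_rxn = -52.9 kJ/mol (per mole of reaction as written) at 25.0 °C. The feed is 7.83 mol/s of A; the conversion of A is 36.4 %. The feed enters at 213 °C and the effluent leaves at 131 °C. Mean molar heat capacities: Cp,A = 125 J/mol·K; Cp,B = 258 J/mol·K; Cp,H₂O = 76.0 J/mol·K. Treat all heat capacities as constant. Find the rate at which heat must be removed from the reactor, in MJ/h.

Extent of reaction ξ = 0.364 × 7.83 / 2 = 1.4251 mol/s
Reaction term: ξ·ΔH°_rxn = 1.4251 × -52.9 = -75.386 kJ/s
Sensible, feed 213→25 °C: -184 kJ/s
Outlet flows (mol/s): A 4.9799, B 1.4251, H₂O 1.4251
Sensible, products 25→131 °C: 116.44 kJ/s
Q = ΔH = -142.95 kJ/s = -142.95 kW
Heat removed = 514.64 MJ/h

Q_out = 515 MJ/h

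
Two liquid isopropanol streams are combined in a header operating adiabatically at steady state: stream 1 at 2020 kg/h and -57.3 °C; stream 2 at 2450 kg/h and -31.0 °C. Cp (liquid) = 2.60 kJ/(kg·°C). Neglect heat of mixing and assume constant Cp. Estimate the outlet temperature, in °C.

Energy balance with Q = 0: Σ ṁᵢCp,ᵢ(T_out − Tᵢ) = 0
Σ ṁᵢCp,ᵢTᵢ = 2020×2.60×-57.3 + 2450×2.60×-31.0 = -498410
Σ ṁᵢCp,ᵢ = 2020×2.60 + 2450×2.60 = 11622
T_out = -498410 / 11622 = -42.885 °C

T_out = -42.9 °C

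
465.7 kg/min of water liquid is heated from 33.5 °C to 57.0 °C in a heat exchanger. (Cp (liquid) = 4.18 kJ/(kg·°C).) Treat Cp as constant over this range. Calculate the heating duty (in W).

Q = 762000 W

Q = ṁ·Cp·ΔT = 465.7 × 4.18 × (57.0 − 33.5) = 45746 kJ/min
Converting: 45746 / 60 s = 762.43 kW
Heating duty = 762430 W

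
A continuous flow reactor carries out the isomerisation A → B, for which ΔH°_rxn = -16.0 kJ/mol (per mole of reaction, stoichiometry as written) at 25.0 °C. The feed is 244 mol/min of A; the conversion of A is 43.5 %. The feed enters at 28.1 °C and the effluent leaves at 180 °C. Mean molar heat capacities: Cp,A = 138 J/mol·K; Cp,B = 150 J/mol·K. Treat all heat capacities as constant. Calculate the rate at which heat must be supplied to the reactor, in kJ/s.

Extent of reaction ξ = 0.435 × 244 = 106.14 mol/min
Reaction term: ξ·ΔH°_rxn = 106.14 × -16.0 = -1698.2 kJ/min
Sensible, feed 28.1→25 °C: -104.38 kJ/min
Outlet flows (mol/min): A 137.86, B 106.14
Sensible, products 25→180 °C: 5416.6 kJ/min
Q = ΔH = 3614 kJ/min = 60.233 kW
Heat supplied = 60.233 kJ/s

Q_in = 60.2 kJ/s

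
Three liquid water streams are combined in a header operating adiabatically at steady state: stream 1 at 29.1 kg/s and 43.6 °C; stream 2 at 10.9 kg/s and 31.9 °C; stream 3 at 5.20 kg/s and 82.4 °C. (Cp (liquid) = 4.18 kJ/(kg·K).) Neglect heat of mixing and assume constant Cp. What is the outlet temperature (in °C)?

T_out = 45.2 °C

Adiabatic, steady state ⇒ Σ ṁᵢCp,ᵢ(T_out − Tᵢ) = 0
Σ ṁᵢCp,ᵢTᵢ = 29.1×4.18×43.6 + 10.9×4.18×31.9 + 5.20×4.18×82.4 = 8547.9
Σ ṁᵢCp,ᵢ = 29.1×4.18 + 10.9×4.18 + 5.20×4.18 = 188.94
T_out = 8547.9 / 188.94 = 45.242 °C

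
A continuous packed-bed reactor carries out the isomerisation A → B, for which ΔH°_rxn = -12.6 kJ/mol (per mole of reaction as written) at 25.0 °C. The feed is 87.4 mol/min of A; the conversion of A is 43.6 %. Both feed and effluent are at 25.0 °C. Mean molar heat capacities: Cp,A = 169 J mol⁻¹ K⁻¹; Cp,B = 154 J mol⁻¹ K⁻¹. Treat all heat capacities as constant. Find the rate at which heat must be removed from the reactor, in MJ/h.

Q_out = 28.8 MJ/h

Extent of reaction ξ = 0.436 × 87.4 = 38.106 mol/min
Reaction term: ξ·ΔH°_rxn = 38.106 × -12.6 = -480.14 kJ/min
Q = ΔH = -480.14 kJ/min = -8.0023 kW
Heat removed = 28.808 MJ/h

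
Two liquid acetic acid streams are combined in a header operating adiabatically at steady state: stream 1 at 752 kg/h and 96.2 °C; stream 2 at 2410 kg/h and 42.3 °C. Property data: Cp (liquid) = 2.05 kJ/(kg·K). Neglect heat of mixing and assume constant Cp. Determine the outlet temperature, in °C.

Energy balance with Q = 0: Σ ṁᵢCp,ᵢ(T_out − Tᵢ) = 0
Σ ṁᵢCp,ᵢTᵢ = 752×2.05×96.2 + 2410×2.05×42.3 = 357290
Σ ṁᵢCp,ᵢ = 752×2.05 + 2410×2.05 = 6482.1
T_out = 357290 / 6482.1 = 55.119 °C

T_out = 55.1 °C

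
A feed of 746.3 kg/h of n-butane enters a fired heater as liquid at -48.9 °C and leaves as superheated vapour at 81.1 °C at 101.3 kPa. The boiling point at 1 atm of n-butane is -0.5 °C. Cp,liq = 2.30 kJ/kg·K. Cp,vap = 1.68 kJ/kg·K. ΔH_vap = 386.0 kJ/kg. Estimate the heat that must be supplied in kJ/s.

Q = 132 kJ/s

liquid -48.9→-0.5 °C: 111.32 kJ/kg
vaporisation at -0.5 °C: 386 kJ/kg
vapour -0.5→81.1 °C: 137.09 kJ/kg
Δh = 111.32 + 386 + 137.09 = 634.41 kJ/kg
Q = ṁ·Δh = 746.3 kg/h × 634.41 kJ/kg = 473460 kJ/h
|Q| = 131.52 kW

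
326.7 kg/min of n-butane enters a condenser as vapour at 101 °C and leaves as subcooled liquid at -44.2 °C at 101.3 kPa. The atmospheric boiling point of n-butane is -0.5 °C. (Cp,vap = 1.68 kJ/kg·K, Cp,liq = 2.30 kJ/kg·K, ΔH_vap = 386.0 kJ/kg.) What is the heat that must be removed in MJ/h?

Q_c = 12900 MJ/h

vapour 101→-0.5 °C: -170.52 kJ/kg
condensation at -0.5 °C: -386 kJ/kg
liquid -0.5→-44.2 °C: -100.51 kJ/kg
Δh = -170.52 + -386 + -100.51 = -657.03 kJ/kg
Q = ṁ·Δh = 326.7 kg/min × -657.03 kJ/kg = -214650 kJ/min
|Q| = 3577.5 kW = 12879 MJ/h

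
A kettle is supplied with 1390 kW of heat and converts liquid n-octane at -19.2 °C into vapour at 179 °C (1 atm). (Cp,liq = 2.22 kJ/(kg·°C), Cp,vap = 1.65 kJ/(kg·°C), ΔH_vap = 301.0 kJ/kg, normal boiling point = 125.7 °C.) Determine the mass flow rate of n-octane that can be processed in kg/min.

Δh = 2.22×(125.7−-19.2) + 301.0 + 1.65×(179−125.7) = 710.62 kJ/kg
Q = 1390 kW = 1390 kJ/s = 83400 kJ/min
ṁ = Q/Δh = 83400 / 710.62 = 117.36 kg/min

ṁ = 117 kg/min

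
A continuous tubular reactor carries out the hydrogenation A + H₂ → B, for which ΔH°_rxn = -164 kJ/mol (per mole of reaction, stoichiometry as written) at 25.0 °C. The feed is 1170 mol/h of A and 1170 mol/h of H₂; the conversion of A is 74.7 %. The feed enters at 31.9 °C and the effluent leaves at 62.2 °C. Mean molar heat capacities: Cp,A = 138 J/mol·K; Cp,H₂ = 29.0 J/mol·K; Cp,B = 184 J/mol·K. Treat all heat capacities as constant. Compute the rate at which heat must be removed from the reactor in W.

Extent of reaction ξ = 0.747 × 1170 = 873.99 mol/h
Reaction term: ξ·ΔH°_rxn = 873.99 × -164 = -143330 kJ/h
Sensible, feed 31.9→25 °C: -1348.2 kJ/h
Outlet flows (mol/h): A 296.01, H₂ 296.01, B 873.99
Sensible, products 25→62.2 °C: 7821.2 kJ/h
Q = ΔH = -136860 kJ/h = -38.017 kW
Heat removed = 38017 W

Q_out = 38000 W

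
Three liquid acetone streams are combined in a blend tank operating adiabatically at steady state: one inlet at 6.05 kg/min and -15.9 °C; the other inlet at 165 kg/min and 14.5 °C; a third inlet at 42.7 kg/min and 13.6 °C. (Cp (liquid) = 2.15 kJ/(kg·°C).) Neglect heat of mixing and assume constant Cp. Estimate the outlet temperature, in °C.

Adiabatic, steady state ⇒ Σ ṁᵢCp,ᵢ(T_out − Tᵢ) = 0
Σ ṁᵢCp,ᵢTᵢ = 6.05×2.15×-15.9 + 165×2.15×14.5 + 42.7×2.15×13.6 = 6185.6
Σ ṁᵢCp,ᵢ = 6.05×2.15 + 165×2.15 + 42.7×2.15 = 459.56
T_out = 6185.6 / 459.56 = 13.46 °C

T_out = 13.5 °C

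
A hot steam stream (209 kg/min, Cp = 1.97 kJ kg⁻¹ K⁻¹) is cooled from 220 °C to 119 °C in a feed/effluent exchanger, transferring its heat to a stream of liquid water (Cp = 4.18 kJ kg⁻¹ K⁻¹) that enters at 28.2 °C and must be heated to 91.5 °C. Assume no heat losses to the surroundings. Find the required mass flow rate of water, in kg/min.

Heat released by hot stream: Q = 209 × 1.97 × (220 − 119) = 41585 kJ/min
Energy balance on cold side (adiabatic exchanger): Q = ṁ_c·Cp_c·(T_c,out − T_c,in)
ṁ_c = 41585 / [4.18 × (91.5 − 28.2)] = 157.16 kg/min

ṁ_c = 157 kg/min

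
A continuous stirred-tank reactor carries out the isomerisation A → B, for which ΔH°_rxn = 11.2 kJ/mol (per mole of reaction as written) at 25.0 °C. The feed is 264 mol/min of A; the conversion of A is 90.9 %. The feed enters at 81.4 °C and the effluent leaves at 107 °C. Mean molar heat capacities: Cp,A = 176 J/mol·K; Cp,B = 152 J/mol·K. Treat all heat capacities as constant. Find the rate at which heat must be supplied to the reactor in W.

Extent of reaction ξ = 0.909 × 264 = 239.98 mol/min
Reaction term: ξ·ΔH°_rxn = 239.98 × 11.2 = 2687.7 kJ/min
Sensible, feed 81.4→25 °C: -2620.6 kJ/min
Outlet flows (mol/min): A 24.024, B 239.98
Sensible, products 25→107 °C: 3337.8 kJ/min
Q = ΔH = 3404.9 kJ/min = 56.749 kW
Heat supplied = 56749 W

Q_in = 56700 W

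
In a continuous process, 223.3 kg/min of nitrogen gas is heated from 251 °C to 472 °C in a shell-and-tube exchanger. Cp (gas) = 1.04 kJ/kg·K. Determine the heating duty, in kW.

Q = 855 kW

Q = ṁ·Cp·ΔT = 223.3 × 1.04 × (472 − 251) = 51323 kJ/min
Converting: 51323 / 60 s = 855.39 kW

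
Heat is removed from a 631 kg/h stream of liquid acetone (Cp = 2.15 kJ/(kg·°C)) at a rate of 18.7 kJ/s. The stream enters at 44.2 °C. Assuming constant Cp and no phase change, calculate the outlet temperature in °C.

Q = 18.7 kJ/s = 67320 kJ/h
ΔT = Q/(ṁ·Cp) = 67320/(631×2.15) = 49.622 K
T_out = 44.2 − 49.622 = -5.4222 °C

T_out = -5.42 °C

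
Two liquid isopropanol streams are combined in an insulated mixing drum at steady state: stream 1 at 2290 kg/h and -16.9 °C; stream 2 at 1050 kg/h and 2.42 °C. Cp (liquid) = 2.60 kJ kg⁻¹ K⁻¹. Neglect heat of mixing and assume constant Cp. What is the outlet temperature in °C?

No heat crosses the boundary, so H_out = H_in.
Σ ṁᵢCp,ᵢTᵢ = 2290×2.60×-16.9 + 1050×2.60×2.42 = -94016
Σ ṁᵢCp,ᵢ = 2290×2.60 + 1050×2.60 = 8684
T_out = -94016 / 8684 = -10.826 °C

T_out = -10.8 °C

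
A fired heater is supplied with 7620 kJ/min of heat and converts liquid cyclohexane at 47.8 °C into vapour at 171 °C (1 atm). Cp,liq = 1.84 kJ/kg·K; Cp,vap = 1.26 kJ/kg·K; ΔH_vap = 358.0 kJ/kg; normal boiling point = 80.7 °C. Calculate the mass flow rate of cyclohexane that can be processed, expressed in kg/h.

ṁ = 859 kg/h

Δh = 1.84×(80.7−47.8) + 358.0 + 1.26×(171−80.7) = 532.31 kJ/kg
Q = 7620 kJ/min = 127 kJ/s = 457200 kJ/h
ṁ = Q/Δh = 457200 / 532.31 = 858.89 kg/h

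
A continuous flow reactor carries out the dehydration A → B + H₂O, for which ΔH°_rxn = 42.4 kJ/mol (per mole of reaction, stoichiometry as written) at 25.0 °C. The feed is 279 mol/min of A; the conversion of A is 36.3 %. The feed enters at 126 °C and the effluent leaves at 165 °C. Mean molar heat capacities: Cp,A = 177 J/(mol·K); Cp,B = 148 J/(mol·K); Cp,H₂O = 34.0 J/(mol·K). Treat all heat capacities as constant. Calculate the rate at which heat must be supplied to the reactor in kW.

Q_in = 105 kW

Extent of reaction ξ = 0.363 × 279 = 101.28 mol/min
Reaction term: ξ·ΔH°_rxn = 101.28 × 42.4 = 4294.1 kJ/min
Sensible, feed 126→25 °C: -4987.7 kJ/min
Outlet flows (mol/min): A 177.72, B 101.28, H₂O 101.28
Sensible, products 25→165 °C: 6984.5 kJ/min
Q = ΔH = 6291 kJ/min = 104.85 kW
Heat supplied = 104.85 kW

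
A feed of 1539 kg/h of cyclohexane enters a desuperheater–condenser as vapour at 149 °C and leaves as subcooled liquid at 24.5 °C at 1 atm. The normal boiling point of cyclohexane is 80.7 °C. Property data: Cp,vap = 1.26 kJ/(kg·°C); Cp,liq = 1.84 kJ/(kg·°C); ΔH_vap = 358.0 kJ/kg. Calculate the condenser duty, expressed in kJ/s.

vapour 149→80.7 °C: -86.058 kJ/kg
condensation at 80.7 °C: -358 kJ/kg
liquid 80.7→24.5 °C: -103.41 kJ/kg
Δh = -86.058 + -358 + -103.41 = -547.47 kJ/kg
Q = ṁ·Δh = 1539 kg/h × -547.47 kJ/kg = -842550 kJ/h
|Q| = 234.04 kW

Q_c = 234 kJ/s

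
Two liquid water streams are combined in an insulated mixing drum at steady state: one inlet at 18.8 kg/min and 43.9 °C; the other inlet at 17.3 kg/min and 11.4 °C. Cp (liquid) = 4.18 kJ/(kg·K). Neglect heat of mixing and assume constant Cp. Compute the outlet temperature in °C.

T_out = 28.3 °C

No heat crosses the boundary, so H_out = H_in.
Σ ṁᵢCp,ᵢTᵢ = 18.8×4.18×43.9 + 17.3×4.18×11.4 = 4274.2
Σ ṁᵢCp,ᵢ = 18.8×4.18 + 17.3×4.18 = 150.9
T_out = 4274.2 / 150.9 = 28.325 °C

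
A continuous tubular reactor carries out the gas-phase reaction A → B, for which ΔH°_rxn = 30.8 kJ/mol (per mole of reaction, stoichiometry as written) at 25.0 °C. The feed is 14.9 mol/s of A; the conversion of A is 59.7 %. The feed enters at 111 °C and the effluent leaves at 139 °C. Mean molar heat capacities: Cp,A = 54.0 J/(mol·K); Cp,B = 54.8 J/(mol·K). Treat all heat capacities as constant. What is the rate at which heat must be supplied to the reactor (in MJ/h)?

Q_in = 1070 MJ/h

Extent of reaction ξ = 0.597 × 14.9 = 8.8953 mol/s
Reaction term: ξ·ΔH°_rxn = 8.8953 × 30.8 = 273.98 kJ/s
Sensible, feed 111→25 °C: -69.196 kJ/s
Outlet flows (mol/s): A 6.0047, B 8.8953
Sensible, products 25→139 °C: 92.536 kJ/s
Q = ΔH = 297.32 kJ/s = 297.32 kW
Heat supplied = 1070.3 MJ/h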